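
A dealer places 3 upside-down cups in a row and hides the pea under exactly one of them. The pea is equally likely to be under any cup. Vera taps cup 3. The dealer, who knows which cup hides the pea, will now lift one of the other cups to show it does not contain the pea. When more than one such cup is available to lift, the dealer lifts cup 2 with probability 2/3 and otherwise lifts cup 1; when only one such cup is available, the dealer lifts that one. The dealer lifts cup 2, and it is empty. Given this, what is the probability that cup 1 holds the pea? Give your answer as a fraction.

Consider each possible location of the pea in turn.
If it is under cup 1 (prior 1/3): only cup 2 is available, probability 1; weight (1/3)·1 = 1/3.
If it is under cup 2 (prior 1/3): the dealer opened cup 2, so this case is ruled out; weight (1/3)·0 = 0.
If it is under cup 3 (prior 1/3): cup 2 is available, opened with probability 2/3; weight (1/3)·(2/3) = 2/9.
The weights sum to 5/9.
So P(the pea under cup 1 | the dealer opened cup 2) = (1/3) / (5/9) = 3/5.

3/5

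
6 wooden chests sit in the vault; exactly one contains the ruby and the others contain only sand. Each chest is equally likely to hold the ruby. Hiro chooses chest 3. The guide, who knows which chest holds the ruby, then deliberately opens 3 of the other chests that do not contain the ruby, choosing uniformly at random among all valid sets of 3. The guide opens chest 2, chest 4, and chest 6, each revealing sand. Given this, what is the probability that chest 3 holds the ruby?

1/6

Condition on the true location of the ruby.
If it is in either of chests 1 and 5 (prior 1/6 each): the guide has 4 equally likely choices, so probability 1/4; weight (1/6)·(1/4) = 1/24 each.
If it is in any of chests 2, 4, and 6 (prior 1/6 each): that chest was opened and seen not to hold the prize — ruled out; weight (1/6)·0 = 0 each.
If it is in chest 3 (prior 1/6): the guide has 10 equally likely choices, so probability 1/10; weight (1/6)·(1/10) = 1/60.
The weights sum to 1/10.
So P(the ruby in chest 3 | the guide opened chest 2, chest 4, and chest 6) = (1/60) / (1/10) = 1/6.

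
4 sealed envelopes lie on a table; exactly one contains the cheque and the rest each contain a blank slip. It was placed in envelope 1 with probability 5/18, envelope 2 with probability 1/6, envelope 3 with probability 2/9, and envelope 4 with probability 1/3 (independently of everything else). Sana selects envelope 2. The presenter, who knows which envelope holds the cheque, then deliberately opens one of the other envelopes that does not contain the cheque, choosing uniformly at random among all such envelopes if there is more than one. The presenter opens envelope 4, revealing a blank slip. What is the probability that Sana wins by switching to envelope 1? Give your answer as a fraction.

5/11

Consider each possible location of the cheque in turn.
If it is in envelope 1 (prior 5/18): the presenter has 2 equally likely choices, so probability 1/2; weight (5/18)·(1/2) = 5/36.
If it is in envelope 2 (prior 1/6): the presenter has 3 equally likely choices, so probability 1/3; weight (1/6)·(1/3) = 1/18.
If it is in envelope 3 (prior 2/9): the presenter has 2 equally likely choices, so probability 1/2; weight (2/9)·(1/2) = 1/9.
If it is in envelope 4 (prior 1/3): the presenter opened envelope 4, so this case is ruled out; weight (1/3)·0 = 0.
The weights sum to 11/36.
So P(the cheque in envelope 1 | the presenter opened envelope 4) = (5/36) / (11/36) = 5/11.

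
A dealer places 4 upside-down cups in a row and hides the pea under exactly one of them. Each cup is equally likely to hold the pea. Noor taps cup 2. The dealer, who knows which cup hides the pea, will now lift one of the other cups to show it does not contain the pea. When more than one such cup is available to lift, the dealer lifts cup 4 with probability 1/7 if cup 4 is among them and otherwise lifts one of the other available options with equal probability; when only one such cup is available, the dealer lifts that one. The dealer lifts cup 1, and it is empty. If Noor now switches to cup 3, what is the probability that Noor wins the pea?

Condition on the true location of the pea.
If it is under cup 1 (prior 1/4): the dealer opened cup 1, so this case is ruled out; weight (1/4)·0 = 0.
If it is under cup 2 (prior 1/4): cup 4 is available but not opened; cup 1 gets probability (1 − 1/7)/2 = 3/7; weight (1/4)·(3/7) = 3/28.
If it is under cup 3 (prior 1/4): cup 4 is available but not opened, probability 6/7; weight (1/4)·(6/7) = 3/14.
If it is under cup 4 (prior 1/4): cup 4 holds the prize so is unavailable; the dealer chooses uniformly among the 2 others, probability 1/2; weight (1/4)·(1/2) = 1/8.
The weights sum to 25/56.
So P(the pea under cup 3 | the dealer opened cup 1) = (3/14) / (25/56) = 12/25.

12/25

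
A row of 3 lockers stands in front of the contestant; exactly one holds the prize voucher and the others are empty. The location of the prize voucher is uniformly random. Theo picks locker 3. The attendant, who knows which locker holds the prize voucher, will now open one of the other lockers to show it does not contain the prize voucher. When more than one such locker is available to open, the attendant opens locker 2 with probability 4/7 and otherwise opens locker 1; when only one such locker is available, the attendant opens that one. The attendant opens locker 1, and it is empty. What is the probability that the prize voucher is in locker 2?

Consider each possible location of the prize voucher in turn.
If it is in locker 1 (prior 1/3): the attendant opened locker 1, so this case is ruled out; weight (1/3)·0 = 0.
If it is in locker 2 (prior 1/3): only locker 1 is available, probability 1; weight (1/3)·1 = 1/3.
If it is in locker 3 (prior 1/3): locker 2 is available but not opened, probability 3/7; weight (1/3)·(3/7) = 1/7.
The weights sum to 10/21.
So P(the prize voucher in locker 2 | the attendant opened locker 1) = (1/3) / (10/21) = 7/10.

7/10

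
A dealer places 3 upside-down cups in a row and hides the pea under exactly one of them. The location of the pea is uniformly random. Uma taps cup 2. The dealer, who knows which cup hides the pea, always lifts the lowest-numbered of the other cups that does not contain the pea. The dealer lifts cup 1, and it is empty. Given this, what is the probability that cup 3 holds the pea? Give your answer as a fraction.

Condition on the true location of the pea.
If it is under cup 1 (prior 1/3): the dealer opened cup 1, so this case is ruled out; weight (1/3)·0 = 0.
If it is under either of cups 2 and 3 (prior 1/3 each): cup 1 is the lowest-numbered option available, probability 1; weight (1/3)·1 = 1/3 each.
The weights sum to 2/3.
So P(the pea under cup 3 | the dealer opened cup 1) = (1/3) / (2/3) = 1/2.

1/2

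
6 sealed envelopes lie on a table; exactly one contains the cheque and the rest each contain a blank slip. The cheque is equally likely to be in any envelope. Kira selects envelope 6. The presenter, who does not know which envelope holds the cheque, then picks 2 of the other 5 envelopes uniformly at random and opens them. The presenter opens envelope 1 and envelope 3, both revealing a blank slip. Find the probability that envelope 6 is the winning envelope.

Condition on the true location of the cheque.
If it is in either of envelopes 1 and 3 (prior 1/6 each): that envelope was opened and seen not to hold the prize — ruled out; weight (1/6)·0 = 0 each.
If it is in any of envelopes 2, 4, 5, and 6 (prior 1/6 each): the presenter picks exactly this set with probability 1/10 regardless, and none is the prize; weight (1/6)·(1/10) = 1/60 each.
The weights sum to 1/15.
So P(the cheque in envelope 6 | the presenter opened envelope 1 and envelope 3) = (1/60) / (1/15) = 1/4.

1/4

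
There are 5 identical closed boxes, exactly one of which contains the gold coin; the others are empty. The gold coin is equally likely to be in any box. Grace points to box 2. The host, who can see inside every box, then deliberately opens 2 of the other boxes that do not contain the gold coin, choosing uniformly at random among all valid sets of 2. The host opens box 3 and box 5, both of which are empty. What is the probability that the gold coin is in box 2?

Condition on the true location of the gold coin.
If it is in either of boxes 1 and 4 (prior 1/5 each): the host has 3 equally likely choices, so probability 1/3; weight (1/5)·(1/3) = 1/15 each.
If it is in box 2 (prior 1/5): the host has 6 equally likely choices, so probability 1/6; weight (1/5)·(1/6) = 1/30.
If it is in either of boxes 3 and 5 (prior 1/5 each): that box was opened and seen not to hold the prize — ruled out; weight (1/5)·0 = 0 each.
The weights sum to 1/6.
So P(the gold coin in box 2 | the host opened box 3 and box 5) = (1/30) / (1/6) = 1/5.

1/5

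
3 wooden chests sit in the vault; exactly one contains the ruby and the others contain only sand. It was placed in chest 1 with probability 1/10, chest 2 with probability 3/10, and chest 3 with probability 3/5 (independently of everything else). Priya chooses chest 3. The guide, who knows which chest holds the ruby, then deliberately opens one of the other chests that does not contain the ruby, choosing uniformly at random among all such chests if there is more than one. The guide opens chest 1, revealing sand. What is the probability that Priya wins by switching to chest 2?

Consider each possible location of the ruby in turn.
If it is in chest 1 (prior 1/10): the guide opened chest 1, so this case is ruled out; weight (1/10)·0 = 0.
If it is in chest 2 (prior 3/10): the guide has no choice, probability 1; weight (3/10)·1 = 3/10.
If it is in chest 3 (prior 3/5): the guide has 2 equally likely choices, so probability 1/2; weight (3/5)·(1/2) = 3/10.
The weights sum to 3/5.
So P(the ruby in chest 2 | the guide opened chest 1) = (3/10) / (3/5) = 1/2.

1/2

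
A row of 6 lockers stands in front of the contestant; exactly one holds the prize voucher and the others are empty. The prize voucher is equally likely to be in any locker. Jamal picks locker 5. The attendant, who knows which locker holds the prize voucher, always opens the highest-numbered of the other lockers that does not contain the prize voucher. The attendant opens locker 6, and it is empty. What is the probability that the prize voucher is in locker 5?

Consider each possible location of the prize voucher in turn.
If it is in any of lockers 1, 2, 3, 4, and 5 (prior 1/6 each): locker 6 is the highest-numbered option available, probability 1; weight (1/6)·1 = 1/6 each.
If it is in locker 6 (prior 1/6): the attendant opened locker 6, so this case is ruled out; weight (1/6)·0 = 0.
The weights sum to 5/6.
So P(the prize voucher in locker 5 | the attendant opened locker 6) = (1/6) / (5/6) = 1/5.

1/5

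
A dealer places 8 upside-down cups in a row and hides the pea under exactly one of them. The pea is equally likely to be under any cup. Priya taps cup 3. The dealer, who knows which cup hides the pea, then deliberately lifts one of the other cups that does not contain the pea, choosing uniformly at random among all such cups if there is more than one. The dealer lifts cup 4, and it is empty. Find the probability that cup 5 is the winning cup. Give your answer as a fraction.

Consider each possible location of the pea in turn.
If it is under any of cups 1, 2, 5, 6, 7, and 8 (prior 1/8 each): the dealer has 6 equally likely choices, so probability 1/6; weight (1/8)·(1/6) = 1/48 each.
If it is under cup 3 (prior 1/8): the dealer has 7 equally likely choices, so probability 1/7; weight (1/8)·(1/7) = 1/56.
If it is under cup 4 (prior 1/8): the dealer opened cup 4, so this case is ruled out; weight (1/8)·0 = 0.
The weights sum to 1/7.
So P(the pea under cup 5 | the dealer opened cup 4) = (1/48) / (1/7) = 7/48.

7/48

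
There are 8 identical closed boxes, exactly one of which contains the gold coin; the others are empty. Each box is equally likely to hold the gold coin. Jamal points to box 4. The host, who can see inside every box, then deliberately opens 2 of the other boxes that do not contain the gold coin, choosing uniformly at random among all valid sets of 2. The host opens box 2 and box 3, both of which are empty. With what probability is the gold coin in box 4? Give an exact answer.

1/8

Consider each possible location of the gold coin in turn.
If it is in any of boxes 1, 5, 6, 7, and 8 (prior 1/8 each): the host has 15 equally likely choices, so probability 1/15; weight (1/8)·(1/15) = 1/120 each.
If it is in either of boxes 2 and 3 (prior 1/8 each): that box was opened and seen not to hold the prize — ruled out; weight (1/8)·0 = 0 each.
If it is in box 4 (prior 1/8): the host has 21 equally likely choices, so probability 1/21; weight (1/8)·(1/21) = 1/168.
The weights sum to 1/21.
So P(the gold coin in box 4 | the host opened box 2 and box 3) = (1/168) / (1/21) = 1/8.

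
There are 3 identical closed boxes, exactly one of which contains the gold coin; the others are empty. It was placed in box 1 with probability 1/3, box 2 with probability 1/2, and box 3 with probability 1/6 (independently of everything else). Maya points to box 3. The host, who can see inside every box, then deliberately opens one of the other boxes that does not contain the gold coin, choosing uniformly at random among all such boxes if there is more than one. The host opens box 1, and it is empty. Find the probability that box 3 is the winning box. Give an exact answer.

1/7

Consider each possible location of the gold coin in turn.
If it is in box 1 (prior 1/3): the host opened box 1, so this case is ruled out; weight (1/3)·0 = 0.
If it is in box 2 (prior 1/2): the host has no choice, probability 1; weight (1/2)·1 = 1/2.
If it is in box 3 (prior 1/6): the host has 2 equally likely choices, so probability 1/2; weight (1/6)·(1/2) = 1/12.
The weights sum to 7/12.
So P(the gold coin in box 3 | the host opened box 1) = (1/12) / (7/12) = 1/7.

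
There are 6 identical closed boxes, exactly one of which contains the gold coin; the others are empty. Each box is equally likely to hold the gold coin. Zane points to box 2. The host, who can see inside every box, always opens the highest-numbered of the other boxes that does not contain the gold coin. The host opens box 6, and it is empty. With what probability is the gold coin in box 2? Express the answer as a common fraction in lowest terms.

1/5

Apply Bayes' rule, conditioning on where the gold coin actually is.
If it is in any of boxes 1, 2, 3, 4, and 5 (prior 1/6 each): box 6 is the highest-numbered option available, probability 1; weight (1/6)·1 = 1/6 each.
If it is in box 6 (prior 1/6): the host opened box 6, so this case is ruled out; weight (1/6)·0 = 0.
The weights sum to 5/6.
So P(the gold coin in box 2 | the host opened box 6) = (1/6) / (5/6) = 1/5.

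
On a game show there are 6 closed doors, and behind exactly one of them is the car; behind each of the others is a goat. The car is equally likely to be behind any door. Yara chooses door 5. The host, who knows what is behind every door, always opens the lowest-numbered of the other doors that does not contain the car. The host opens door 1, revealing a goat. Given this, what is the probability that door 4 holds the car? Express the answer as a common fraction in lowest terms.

Consider each possible location of the car in turn.
If it is behind door 1 (prior 1/6): the host opened door 1, so this case is ruled out; weight (1/6)·0 = 0.
If it is behind any of doors 2, 3, 4, 5, and 6 (prior 1/6 each): door 1 is the lowest-numbered option available, probability 1; weight (1/6)·1 = 1/6 each.
The weights sum to 5/6.
So P(the car behind door 4 | the host opened door 1) = (1/6) / (5/6) = 1/5.

1/5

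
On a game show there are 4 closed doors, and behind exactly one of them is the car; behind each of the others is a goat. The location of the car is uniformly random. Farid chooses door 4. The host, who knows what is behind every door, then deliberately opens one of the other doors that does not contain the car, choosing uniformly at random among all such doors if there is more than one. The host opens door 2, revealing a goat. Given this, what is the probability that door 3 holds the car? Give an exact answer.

3/8

Consider each possible location of the car in turn.
If it is behind either of doors 1 and 3 (prior 1/4 each): the host has 2 equally likely choices, so probability 1/2; weight (1/4)·(1/2) = 1/8 each.
If it is behind door 2 (prior 1/4): the host opened door 2, so this case is ruled out; weight (1/4)·0 = 0.
If it is behind door 4 (prior 1/4): the host has 3 equally likely choices, so probability 1/3; weight (1/4)·(1/3) = 1/12.
The weights sum to 1/3.
So P(the car behind door 3 | the host opened door 2) = (1/8) / (1/3) = 3/8.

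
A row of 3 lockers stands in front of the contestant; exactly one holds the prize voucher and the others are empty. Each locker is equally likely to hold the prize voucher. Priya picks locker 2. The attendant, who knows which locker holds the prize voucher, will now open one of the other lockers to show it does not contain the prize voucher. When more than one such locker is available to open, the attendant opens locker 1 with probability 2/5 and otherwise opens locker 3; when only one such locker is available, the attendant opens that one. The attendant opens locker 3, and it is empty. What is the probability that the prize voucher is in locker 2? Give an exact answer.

3/8

Condition on the true location of the prize voucher.
If it is in locker 1 (prior 1/3): only locker 3 is available, probability 1; weight (1/3)·1 = 1/3.
If it is in locker 2 (prior 1/3): locker 1 is available but not opened, probability 3/5; weight (1/3)·(3/5) = 1/5.
If it is in locker 3 (prior 1/3): the attendant opened locker 3, so this case is ruled out; weight (1/3)·0 = 0.
The weights sum to 8/15.
So P(the prize voucher in locker 2 | the attendant opened locker 3) = (1/5) / (8/15) = 3/8.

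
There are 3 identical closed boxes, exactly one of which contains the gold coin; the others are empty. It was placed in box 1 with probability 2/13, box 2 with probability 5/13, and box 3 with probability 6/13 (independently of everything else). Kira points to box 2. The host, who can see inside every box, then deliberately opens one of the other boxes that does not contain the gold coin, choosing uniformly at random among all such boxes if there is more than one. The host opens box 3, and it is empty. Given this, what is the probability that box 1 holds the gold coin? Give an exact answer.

4/9

Consider each possible location of the gold coin in turn.
If it is in box 1 (prior 2/13): the host has no choice, probability 1; weight (2/13)·1 = 2/13.
If it is in box 2 (prior 5/13): the host has 2 equally likely choices, so probability 1/2; weight (5/13)·(1/2) = 5/26.
If it is in box 3 (prior 6/13): the host opened box 3, so this case is ruled out; weight (6/13)·0 = 0.
The weights sum to 9/26.
So P(the gold coin in box 1 | the host opened box 3) = (2/13) / (9/26) = 4/9.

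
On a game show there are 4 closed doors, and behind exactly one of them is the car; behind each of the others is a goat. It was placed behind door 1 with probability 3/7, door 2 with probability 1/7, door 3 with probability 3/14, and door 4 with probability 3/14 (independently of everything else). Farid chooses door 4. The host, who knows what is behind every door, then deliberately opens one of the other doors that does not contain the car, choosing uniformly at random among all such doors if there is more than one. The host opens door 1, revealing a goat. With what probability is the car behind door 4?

Consider each possible location of the car in turn.
If it is behind door 1 (prior 3/7): the host opened door 1, so this case is ruled out; weight (3/7)·0 = 0.
If it is behind door 2 (prior 1/7): the host has 2 equally likely choices, so probability 1/2; weight (1/7)·(1/2) = 1/14.
If it is behind door 3 (prior 3/14): the host has 2 equally likely choices, so probability 1/2; weight (3/14)·(1/2) = 3/28.
If it is behind door 4 (prior 3/14): the host has 3 equally likely choices, so probability 1/3; weight (3/14)·(1/3) = 1/14.
The weights sum to 1/4.
So P(the car behind door 4 | the host opened door 1) = (1/14) / (1/4) = 2/7.

2/7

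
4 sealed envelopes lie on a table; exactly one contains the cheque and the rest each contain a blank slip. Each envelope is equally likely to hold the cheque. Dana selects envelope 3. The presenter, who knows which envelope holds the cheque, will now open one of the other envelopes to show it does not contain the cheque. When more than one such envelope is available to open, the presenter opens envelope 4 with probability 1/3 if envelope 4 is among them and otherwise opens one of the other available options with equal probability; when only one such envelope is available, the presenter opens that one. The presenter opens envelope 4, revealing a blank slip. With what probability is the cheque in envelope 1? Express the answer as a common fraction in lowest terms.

1/3

Consider each possible location of the cheque in turn.
If it is in any of envelopes 1, 2, and 3 (prior 1/4 each): envelope 4 is available, opened with probability 1/3; weight (1/4)·(1/3) = 1/12 each.
If it is in envelope 4 (prior 1/4): the presenter opened envelope 4, so this case is ruled out; weight (1/4)·0 = 0.
The weights sum to 1/4.
So P(the cheque in envelope 1 | the presenter opened envelope 4) = (1/12) / (1/4) = 1/3.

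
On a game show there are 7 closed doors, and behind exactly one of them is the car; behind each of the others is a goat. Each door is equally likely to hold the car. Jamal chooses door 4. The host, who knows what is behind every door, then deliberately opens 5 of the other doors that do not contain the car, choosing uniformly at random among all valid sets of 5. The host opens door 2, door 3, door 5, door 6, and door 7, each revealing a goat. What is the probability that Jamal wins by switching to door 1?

6/7

Apply Bayes' rule, conditioning on where the car actually is.
If it is behind door 1 (prior 1/7): the host has no choice, probability 1; weight (1/7)·1 = 1/7.
If it is behind any of doors 2, 3, 5, 6, and 7 (prior 1/7 each): that door was opened and seen not to hold the prize — ruled out; weight (1/7)·0 = 0 each.
If it is behind door 4 (prior 1/7): the host has 6 equally likely choices, so probability 1/6; weight (1/7)·(1/6) = 1/42.
The weights sum to 1/6.
So P(the car behind door 1 | the host opened door 2, door 3, door 5, door 6, and door 7) = (1/7) / (1/6) = 6/7.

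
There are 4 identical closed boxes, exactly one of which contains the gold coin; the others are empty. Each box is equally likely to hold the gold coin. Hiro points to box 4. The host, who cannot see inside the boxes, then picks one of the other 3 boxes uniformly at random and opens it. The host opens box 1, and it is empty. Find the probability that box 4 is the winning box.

Because the host chose which box to open without knowing where the gold coin is, the choice is independent of the prize location. Learning that box 1 does not hold the gold coin simply rules out that one location and leaves the remaining 3 boxes still equally likely by symmetry.
So P(the gold coin in box 4) = 1/3.

1/3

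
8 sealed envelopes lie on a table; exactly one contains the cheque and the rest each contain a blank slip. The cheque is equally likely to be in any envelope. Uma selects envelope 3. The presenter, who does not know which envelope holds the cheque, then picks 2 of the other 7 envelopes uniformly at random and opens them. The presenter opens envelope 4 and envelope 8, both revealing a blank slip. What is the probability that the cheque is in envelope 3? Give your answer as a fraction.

1/6

Because the presenter chose which envelopes to open without knowing where the cheque is, the choice is independent of the prize location. Learning that none of the 2 opened envelopes holds the cheque simply rules out those 2 locations and leaves the remaining 6 envelopes still equally likely by symmetry.
So P(the cheque in envelope 3) = 1/6.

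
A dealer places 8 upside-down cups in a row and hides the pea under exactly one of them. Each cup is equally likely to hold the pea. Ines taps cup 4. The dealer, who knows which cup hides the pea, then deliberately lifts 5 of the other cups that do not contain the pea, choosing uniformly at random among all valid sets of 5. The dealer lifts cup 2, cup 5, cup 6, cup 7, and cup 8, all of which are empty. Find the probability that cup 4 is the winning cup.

1/8

Apply Bayes' rule, conditioning on where the pea actually is.
If it is under either of cups 1 and 3 (prior 1/8 each): the dealer has 6 equally likely choices, so probability 1/6; weight (1/8)·(1/6) = 1/48 each.
If it is under any of cups 2, 5, 6, 7, and 8 (prior 1/8 each): that cup was opened and seen not to hold the prize — ruled out; weight (1/8)·0 = 0 each.
If it is under cup 4 (prior 1/8): the dealer has 21 equally likely choices, so probability 1/21; weight (1/8)·(1/21) = 1/168.
The weights sum to 1/21.
So P(the pea under cup 4 | the dealer opened cup 2, cup 5, cup 6, cup 7, and cup 8) = (1/168) / (1/21) = 1/8.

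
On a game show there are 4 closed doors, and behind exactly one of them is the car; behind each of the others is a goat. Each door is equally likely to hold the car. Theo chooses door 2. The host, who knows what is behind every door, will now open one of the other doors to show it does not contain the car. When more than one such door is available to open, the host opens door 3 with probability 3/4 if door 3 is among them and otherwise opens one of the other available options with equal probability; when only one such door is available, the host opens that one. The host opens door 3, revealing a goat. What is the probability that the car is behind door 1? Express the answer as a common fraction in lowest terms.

Apply Bayes' rule, conditioning on where the car actually is.
If it is behind any of doors 1, 2, and 4 (prior 1/4 each): door 3 is available, opened with probability 3/4; weight (1/4)·(3/4) = 3/16 each.
If it is behind door 3 (prior 1/4): the host opened door 3, so this case is ruled out; weight (1/4)·0 = 0.
The weights sum to 9/16.
So P(the car behind door 1 | the host opened door 3) = (3/16) / (9/16) = 1/3.

1/3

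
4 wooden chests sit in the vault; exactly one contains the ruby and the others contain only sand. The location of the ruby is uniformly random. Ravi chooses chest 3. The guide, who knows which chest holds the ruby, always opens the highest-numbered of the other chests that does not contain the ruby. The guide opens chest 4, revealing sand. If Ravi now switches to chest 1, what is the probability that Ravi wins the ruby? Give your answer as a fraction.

1/3

Consider each possible location of the ruby in turn.
If it is in any of chests 1, 2, and 3 (prior 1/4 each): chest 4 is the highest-numbered option available, probability 1; weight (1/4)·1 = 1/4 each.
If it is in chest 4 (prior 1/4): the guide opened chest 4, so this case is ruled out; weight (1/4)·0 = 0.
The weights sum to 3/4.
So P(the ruby in chest 1 | the guide opened chest 4) = (1/4) / (3/4) = 1/3.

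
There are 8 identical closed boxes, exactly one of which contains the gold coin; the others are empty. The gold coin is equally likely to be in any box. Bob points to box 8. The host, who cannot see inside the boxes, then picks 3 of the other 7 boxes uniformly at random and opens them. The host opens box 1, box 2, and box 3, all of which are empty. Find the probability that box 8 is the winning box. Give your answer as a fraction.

Because the host chose which boxes to open without knowing where the gold coin is, the choice is independent of the prize location. Learning that none of the 3 opened boxes holds the gold coin simply rules out those 3 locations and leaves the remaining 5 boxes still equally likely by symmetry.
So P(the gold coin in box 8) = 1/5.

1/5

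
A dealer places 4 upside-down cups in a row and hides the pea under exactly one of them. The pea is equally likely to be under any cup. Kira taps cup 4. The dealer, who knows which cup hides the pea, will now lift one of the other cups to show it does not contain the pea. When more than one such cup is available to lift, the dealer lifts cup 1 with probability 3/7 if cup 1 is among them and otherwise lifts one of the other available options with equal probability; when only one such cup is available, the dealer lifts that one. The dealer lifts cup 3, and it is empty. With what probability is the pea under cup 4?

Apply Bayes' rule, conditioning on where the pea actually is.
If it is under cup 1 (prior 1/4): cup 1 holds the prize so is unavailable; the dealer chooses uniformly among the 2 others, probability 1/2; weight (1/4)·(1/2) = 1/8.
If it is under cup 2 (prior 1/4): cup 1 is available but not opened, probability 4/7; weight (1/4)·(4/7) = 1/7.
If it is under cup 3 (prior 1/4): the dealer opened cup 3, so this case is ruled out; weight (1/4)·0 = 0.
If it is under cup 4 (prior 1/4): cup 1 is available but not opened; cup 3 gets probability (1 − 3/7)/2 = 2/7; weight (1/4)·(2/7) = 1/14.
The weights sum to 19/56.
So P(the pea under cup 4 | the dealer opened cup 3) = (1/14) / (19/56) = 4/19.

4/19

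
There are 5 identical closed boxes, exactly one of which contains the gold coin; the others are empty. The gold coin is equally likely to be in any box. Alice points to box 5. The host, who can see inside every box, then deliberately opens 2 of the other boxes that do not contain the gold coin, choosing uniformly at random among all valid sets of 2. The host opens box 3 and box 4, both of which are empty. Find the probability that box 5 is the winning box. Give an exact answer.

1/5

Apply Bayes' rule, conditioning on where the gold coin actually is.
If it is in either of boxes 1 and 2 (prior 1/5 each): the host has 3 equally likely choices, so probability 1/3; weight (1/5)·(1/3) = 1/15 each.
If it is in either of boxes 3 and 4 (prior 1/5 each): that box was opened and seen not to hold the prize — ruled out; weight (1/5)·0 = 0 each.
If it is in box 5 (prior 1/5): the host has 6 equally likely choices, so probability 1/6; weight (1/5)·(1/6) = 1/30.
The weights sum to 1/6.
So P(the gold coin in box 5 | the host opened box 3 and box 4) = (1/30) / (1/6) = 1/5.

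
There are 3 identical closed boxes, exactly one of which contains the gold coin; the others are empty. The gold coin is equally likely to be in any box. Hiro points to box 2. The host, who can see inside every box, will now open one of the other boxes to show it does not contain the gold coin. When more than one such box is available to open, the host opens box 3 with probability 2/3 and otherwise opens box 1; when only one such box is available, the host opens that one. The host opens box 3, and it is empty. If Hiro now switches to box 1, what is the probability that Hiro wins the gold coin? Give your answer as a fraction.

Consider each possible location of the gold coin in turn.
If it is in box 1 (prior 1/3): only box 3 is available, probability 1; weight (1/3)·1 = 1/3.
If it is in box 2 (prior 1/3): box 3 is available, opened with probability 2/3; weight (1/3)·(2/3) = 2/9.
If it is in box 3 (prior 1/3): the host opened box 3, so this case is ruled out; weight (1/3)·0 = 0.
The weights sum to 5/9.
So P(the gold coin in box 1 | the host opened box 3) = (1/3) / (5/9) = 3/5.

3/5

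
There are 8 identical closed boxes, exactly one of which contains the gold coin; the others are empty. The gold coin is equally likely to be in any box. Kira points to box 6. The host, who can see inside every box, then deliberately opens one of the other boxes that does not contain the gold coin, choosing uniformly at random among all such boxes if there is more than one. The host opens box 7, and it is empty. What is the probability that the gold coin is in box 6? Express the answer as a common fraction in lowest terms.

Consider each possible location of the gold coin in turn.
If it is in any of boxes 1, 2, 3, 4, 5, and 8 (prior 1/8 each): the host has 6 equally likely choices, so probability 1/6; weight (1/8)·(1/6) = 1/48 each.
If it is in box 6 (prior 1/8): the host has 7 equally likely choices, so probability 1/7; weight (1/8)·(1/7) = 1/56.
If it is in box 7 (prior 1/8): the host opened box 7, so this case is ruled out; weight (1/8)·0 = 0.
The weights sum to 1/7.
So P(the gold coin in box 6 | the host opened box 7) = (1/56) / (1/7) = 1/8.

1/8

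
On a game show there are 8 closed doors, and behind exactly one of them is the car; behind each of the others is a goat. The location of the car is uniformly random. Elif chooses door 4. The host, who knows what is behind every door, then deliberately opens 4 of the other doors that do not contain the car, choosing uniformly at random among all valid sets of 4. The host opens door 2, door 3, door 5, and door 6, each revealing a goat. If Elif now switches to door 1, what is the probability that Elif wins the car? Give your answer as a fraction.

7/24

Apply Bayes' rule, conditioning on where the car actually is.
If it is behind any of doors 1, 7, and 8 (prior 1/8 each): the host has 15 equally likely choices, so probability 1/15; weight (1/8)·(1/15) = 1/120 each.
If it is behind any of doors 2, 3, 5, and 6 (prior 1/8 each): that door was opened and seen not to hold the prize — ruled out; weight (1/8)·0 = 0 each.
If it is behind door 4 (prior 1/8): the host has 35 equally likely choices, so probability 1/35; weight (1/8)·(1/35) = 1/280.
The weights sum to 1/35.
So P(the car behind door 1 | the host opened door 2, door 3, door 5, and door 6) = (1/120) / (1/35) = 7/24.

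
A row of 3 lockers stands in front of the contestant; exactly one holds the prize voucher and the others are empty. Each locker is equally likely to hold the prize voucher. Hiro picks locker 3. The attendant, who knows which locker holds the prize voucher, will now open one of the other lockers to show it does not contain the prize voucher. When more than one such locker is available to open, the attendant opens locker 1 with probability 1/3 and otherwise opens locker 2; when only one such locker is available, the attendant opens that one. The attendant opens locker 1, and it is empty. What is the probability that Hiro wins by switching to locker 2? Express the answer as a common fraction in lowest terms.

Apply Bayes' rule, conditioning on where the prize voucher actually is.
If it is in locker 1 (prior 1/3): the attendant opened locker 1, so this case is ruled out; weight (1/3)·0 = 0.
If it is in locker 2 (prior 1/3): only locker 1 is available, probability 1; weight (1/3)·1 = 1/3.
If it is in locker 3 (prior 1/3): locker 1 is available, opened with probability 1/3; weight (1/3)·(1/3) = 1/9.
The weights sum to 4/9.
So P(the prize voucher in locker 2 | the attendant opened locker 1) = (1/3) / (4/9) = 3/4.

3/4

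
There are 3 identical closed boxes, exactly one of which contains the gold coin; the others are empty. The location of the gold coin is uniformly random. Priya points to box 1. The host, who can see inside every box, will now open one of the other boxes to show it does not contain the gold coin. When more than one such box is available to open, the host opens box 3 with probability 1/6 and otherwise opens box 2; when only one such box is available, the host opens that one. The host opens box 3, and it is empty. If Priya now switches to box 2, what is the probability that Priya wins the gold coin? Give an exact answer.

Apply Bayes' rule, conditioning on where the gold coin actually is.
If it is in box 1 (prior 1/3): box 3 is available, opened with probability 1/6; weight (1/3)·(1/6) = 1/18.
If it is in box 2 (prior 1/3): only box 3 is available, probability 1; weight (1/3)·1 = 1/3.
If it is in box 3 (prior 1/3): the host opened box 3, so this case is ruled out; weight (1/3)·0 = 0.
The weights sum to 7/18.
So P(the gold coin in box 2 | the host opened box 3) = (1/3) / (7/18) = 6/7.

6/7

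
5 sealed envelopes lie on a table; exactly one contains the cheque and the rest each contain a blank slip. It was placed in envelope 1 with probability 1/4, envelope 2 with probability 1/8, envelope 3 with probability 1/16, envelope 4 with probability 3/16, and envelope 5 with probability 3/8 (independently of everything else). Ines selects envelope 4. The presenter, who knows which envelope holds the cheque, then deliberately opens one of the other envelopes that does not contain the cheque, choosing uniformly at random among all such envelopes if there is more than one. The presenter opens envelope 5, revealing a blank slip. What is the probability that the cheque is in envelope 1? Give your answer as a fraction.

Apply Bayes' rule, conditioning on where the cheque actually is.
If it is in envelope 1 (prior 1/4): the presenter has 3 equally likely choices, so probability 1/3; weight (1/4)·(1/3) = 1/12.
If it is in envelope 2 (prior 1/8): the presenter has 3 equally likely choices, so probability 1/3; weight (1/8)·(1/3) = 1/24.
If it is in envelope 3 (prior 1/16): the presenter has 3 equally likely choices, so probability 1/3; weight (1/16)·(1/3) = 1/48.
If it is in envelope 4 (prior 3/16): the presenter has 4 equally likely choices, so probability 1/4; weight (3/16)·(1/4) = 3/64.
If it is in envelope 5 (prior 3/8): the presenter opened envelope 5, so this case is ruled out; weight (3/8)·0 = 0.
The weights sum to 37/192.
So P(the cheque in envelope 1 | the presenter opened envelope 5) = (1/12) / (37/192) = 16/37.

16/37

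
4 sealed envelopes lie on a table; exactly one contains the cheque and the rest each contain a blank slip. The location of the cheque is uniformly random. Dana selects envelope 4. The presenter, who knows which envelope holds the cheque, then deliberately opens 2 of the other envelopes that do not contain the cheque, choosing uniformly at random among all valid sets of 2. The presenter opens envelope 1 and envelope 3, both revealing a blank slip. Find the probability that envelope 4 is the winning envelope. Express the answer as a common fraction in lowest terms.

1/4

Apply Bayes' rule, conditioning on where the cheque actually is.
If it is in either of envelopes 1 and 3 (prior 1/4 each): that envelope was opened and seen not to hold the prize — ruled out; weight (1/4)·0 = 0 each.
If it is in envelope 2 (prior 1/4): the presenter has no choice, probability 1; weight (1/4)·1 = 1/4.
If it is in envelope 4 (prior 1/4): the presenter has 3 equally likely choices, so probability 1/3; weight (1/4)·(1/3) = 1/12.
The weights sum to 1/3.
So P(the cheque in envelope 4 | the presenter opened envelope 1 and envelope 3) = (1/12) / (1/3) = 1/4.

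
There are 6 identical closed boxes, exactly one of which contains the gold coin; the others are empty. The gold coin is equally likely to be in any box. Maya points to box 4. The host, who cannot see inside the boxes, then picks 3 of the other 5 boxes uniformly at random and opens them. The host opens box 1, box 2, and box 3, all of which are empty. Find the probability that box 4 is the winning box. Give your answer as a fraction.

Condition on the true location of the gold coin.
If it is in any of boxes 1, 2, and 3 (prior 1/6 each): that box was opened and seen not to hold the prize — ruled out; weight (1/6)·0 = 0 each.
If it is in any of boxes 4, 5, and 6 (prior 1/6 each): the host picks exactly this set with probability 1/10 regardless, and none is the prize; weight (1/6)·(1/10) = 1/60 each.
The weights sum to 1/20.
So P(the gold coin in box 4 | the host opened box 1, box 2, and box 3) = (1/60) / (1/20) = 1/3.

1/3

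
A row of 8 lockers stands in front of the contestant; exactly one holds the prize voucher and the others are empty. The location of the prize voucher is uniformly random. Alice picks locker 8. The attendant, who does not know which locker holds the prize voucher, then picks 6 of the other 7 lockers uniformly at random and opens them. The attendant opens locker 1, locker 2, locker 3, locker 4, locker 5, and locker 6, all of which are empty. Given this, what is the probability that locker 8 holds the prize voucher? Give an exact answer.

1/2

Because the attendant chose which lockers to open without knowing where the prize voucher is, the choice is independent of the prize location. Learning that none of the 6 opened lockers holds the prize voucher simply rules out those 6 locations and leaves the remaining 2 lockers still equally likely by symmetry.
So P(the prize voucher in locker 8) = 1/2.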